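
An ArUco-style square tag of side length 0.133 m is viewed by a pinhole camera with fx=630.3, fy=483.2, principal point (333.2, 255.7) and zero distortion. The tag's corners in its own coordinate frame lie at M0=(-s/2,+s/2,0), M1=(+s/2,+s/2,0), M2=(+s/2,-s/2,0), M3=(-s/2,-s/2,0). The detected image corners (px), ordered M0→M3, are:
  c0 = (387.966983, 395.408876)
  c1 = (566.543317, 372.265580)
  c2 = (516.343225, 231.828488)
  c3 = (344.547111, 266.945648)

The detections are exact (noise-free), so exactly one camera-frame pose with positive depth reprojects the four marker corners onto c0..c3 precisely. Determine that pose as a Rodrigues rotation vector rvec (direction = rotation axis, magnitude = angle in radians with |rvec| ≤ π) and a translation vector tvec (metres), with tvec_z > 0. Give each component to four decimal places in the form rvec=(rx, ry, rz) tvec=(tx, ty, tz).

rvec=(-0.0071, 0.3336, -0.2588) tvec=(0.0861, 0.0590, 0.4661)

Intrinsics K: fx=630.3, fy=483.2, cx=333.2, cy=255.7
Marker side s = 0.133 m; corners in marker frame (Z=0):
  M0 = (-0.0665, +0.0665, 0)
  M1 = (+0.0665, +0.0665, 0)
  M2 = (+0.0665, -0.0665, 0)
  M3 = (-0.0665, -0.0665, 0)
Detected image corners:
  c0 = (387.966983, 395.408876) px
  c1 = (566.543317, 372.265580) px
  c2 = (516.343225, 231.828488) px
  c3 = (344.547111, 266.945648) px
Planar DLT: solve 8×8 A·h = b for H (H[2,2]=1):
  H  [+1002.69002 +302.69738 +449.65112]
  H  [-438.61543 +975.28662 +316.80932]
  H  [-0.69256 -0.10595 +1.00000]
B = K⁻¹H; ‖b₁‖=2.145263, ‖b₂‖=2.145263; λ = 2/(‖b₁‖+‖b₂‖) = 0.466143, sign → tz>0 ⇒ λ=+0.466143
r₁ = λ·B[:,0] = (+0.91221,-0.25230,-0.32283); r₂ = λ·B[:,1] = (+0.24997,+0.96699,-0.04939)
r₃ = r₁×r₂ = (+0.32464,-0.03565,+0.94517); SVD([r₁ r₂ r₃]) → R = UVᵀ:
  R  [+0.91221 +0.24997 +0.32464]
  R  [-0.25230 +0.96699 -0.03565]
  R  [-0.32283 -0.04939 +0.94517]
t = (+0.08612, +0.05895, +0.46614) m
tr R = 2.824369; θ = arccos((tr R − 1)/2) = 0.422213 rad = 24.191°
axis k = ((R−Rᵀ)₃₂, (R−Rᵀ)₁₃, (R−Rᵀ)₂₁) / (2 sinθ) = (-0.016762, +0.790024, -0.612847)
rvec = θ·k = (-0.007077, +0.333558, -0.258752)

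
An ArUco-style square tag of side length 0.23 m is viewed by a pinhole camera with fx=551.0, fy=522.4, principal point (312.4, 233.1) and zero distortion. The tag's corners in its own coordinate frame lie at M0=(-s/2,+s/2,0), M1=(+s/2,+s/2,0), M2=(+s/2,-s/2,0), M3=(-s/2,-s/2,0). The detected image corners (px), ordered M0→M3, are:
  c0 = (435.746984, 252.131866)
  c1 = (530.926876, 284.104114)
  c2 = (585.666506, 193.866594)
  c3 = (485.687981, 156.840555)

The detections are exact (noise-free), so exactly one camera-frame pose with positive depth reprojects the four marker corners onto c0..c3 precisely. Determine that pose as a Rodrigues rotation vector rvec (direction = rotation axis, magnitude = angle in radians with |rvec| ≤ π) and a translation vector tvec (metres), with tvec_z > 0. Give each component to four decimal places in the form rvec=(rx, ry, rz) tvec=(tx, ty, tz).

Intrinsics K: fx=551.0, fy=522.4, cx=312.4, cy=233.1
Marker side s = 0.23 m; corners in marker frame (Z=0):
  M0 = (-0.1150, +0.1150, 0)
  M1 = (+0.1150, +0.1150, 0)
  M2 = (+0.1150, -0.1150, 0)
  M3 = (-0.1150, -0.1150, 0)
Detected image corners:
  c0 = (435.746984, 252.131866) px
  c1 = (530.926876, 284.104114) px
  c2 = (585.666506, 193.866594) px
  c3 = (485.687981, 156.840555) px
Planar DLT: solve 8×8 A·h = b for H (H[2,2]=1):
  H  [+490.75528 -82.93363 +509.38788]
  H  [+178.72524 +466.17007 +223.51180]
  H  [+0.13118 +0.28418 +1.00000]
B = K⁻¹H; ‖b₁‖=0.874045, ‖b₂‖=0.874045; λ = 2/(‖b₁‖+‖b₂‖) = 1.144106, sign → tz>0 ⇒ λ=+1.144106
r₁ = λ·B[:,0] = (+0.93392,+0.32445,+0.15009); r₂ = λ·B[:,1] = (-0.35654,+0.87588,+0.32513)
r₃ = r₁×r₂ = (-0.02597,-0.35716,+0.93368); SVD([r₁ r₂ r₃]) → R = UVᵀ:
  R  [+0.93392 -0.35654 -0.02597]
  R  [+0.32445 +0.87588 -0.35716]
  R  [+0.15009 +0.32513 +0.93368]
t = (+0.40903, -0.02100, +1.14411) m
tr R = 2.743483; θ = arccos((tr R − 1)/2) = 0.512051 rad = 29.338°
axis k = ((R−Rᵀ)₃₂, (R−Rᵀ)₁₃, (R−Rᵀ)₂₁) / (2 sinθ) = (+0.696258, -0.179662, +0.694944)
rvec = θ·k = (+0.356519, -0.091996, +0.355847)

rvec=(0.3565, -0.0920, 0.3558) tvec=(0.4090, -0.0210, 1.1441)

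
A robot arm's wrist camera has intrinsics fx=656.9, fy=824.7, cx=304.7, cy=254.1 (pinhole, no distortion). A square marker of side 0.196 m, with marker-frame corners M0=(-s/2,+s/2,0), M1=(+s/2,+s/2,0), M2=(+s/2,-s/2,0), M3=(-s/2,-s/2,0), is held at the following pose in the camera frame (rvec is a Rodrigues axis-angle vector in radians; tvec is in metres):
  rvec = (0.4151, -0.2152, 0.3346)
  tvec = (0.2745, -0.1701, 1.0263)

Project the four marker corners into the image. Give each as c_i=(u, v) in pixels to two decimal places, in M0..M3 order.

c0=(399.14, 164.51) c1=(503.77, 209.46) c2=(563.01, 69.53) c3=(454.04, 13.62)

Intrinsics K: fx=656.9, fy=824.7, cx=304.7, cy=254.1
Marker side s = 0.196 m; corners in marker frame (Z=0):
  M0 = (-0.0980, +0.0980, 0)
  M1 = (+0.0980, +0.0980, 0)
  M2 = (+0.0980, -0.0980, 0)
  M3 = (-0.0980, -0.0980, 0)
rvec = (0.4151, -0.2152, 0.3346), |rvec| = θ = 0.57496 rad = 32.943°
Rodrigues: sinθ=0.54380, 1−cosθ=0.16078; R = I + sinθ·[k]× + (1−cosθ)·[k]×²:
    [+0.92302 -0.35992 -0.13598]
    [+0.27302 +0.86174 -0.42763]
    [+0.27109 +0.35758 +0.89367]
t = (0.2745, -0.1701, 1.0263) m
M0: Pc = R·M0+t = (+0.14877, -0.11241, +1.03478); u = 656.9·(+0.14877)/1.03478 + 304.7 = 399.1440, v = 824.7·(-0.11241)/1.03478 + 254.1 = 164.5147
M1: Pc = R·M1+t = (+0.32968, -0.05889, +1.08791); u = 656.9·(+0.32968)/1.08791 + 304.7 = 503.7695, v = 824.7·(-0.05889)/1.08791 + 254.1 = 209.4552
M2: Pc = R·M2+t = (+0.40023, -0.22779, +1.01782); u = 656.9·(+0.40023)/1.01782 + 304.7 = 563.0056, v = 824.7·(-0.22779)/1.01782 + 254.1 = 69.5276
M3: Pc = R·M3+t = (+0.21932, -0.28131, +0.96469); u = 656.9·(+0.21932)/0.96469 + 304.7 = 454.0416, v = 824.7·(-0.28131)/0.96469 + 254.1 = 13.6150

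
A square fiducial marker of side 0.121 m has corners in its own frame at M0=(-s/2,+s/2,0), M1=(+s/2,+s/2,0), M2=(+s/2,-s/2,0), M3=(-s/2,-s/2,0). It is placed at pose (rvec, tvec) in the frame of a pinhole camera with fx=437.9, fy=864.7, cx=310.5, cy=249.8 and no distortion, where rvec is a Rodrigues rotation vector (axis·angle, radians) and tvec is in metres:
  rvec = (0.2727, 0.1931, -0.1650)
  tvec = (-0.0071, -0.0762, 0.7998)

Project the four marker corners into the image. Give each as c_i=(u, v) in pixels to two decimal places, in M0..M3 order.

c0=(281.75, 238.77) c1=(344.78, 220.79) c2=(333.27, 90.90) c3=(268.22, 113.72)

Intrinsics K: fx=437.9, fy=864.7, cx=310.5, cy=249.8
Marker side s = 0.121 m; corners in marker frame (Z=0):
  M0 = (-0.0605, +0.0605, 0)
  M1 = (+0.0605, +0.0605, 0)
  M2 = (+0.0605, -0.0605, 0)
  M3 = (-0.0605, -0.0605, 0)
rvec = (0.2727, 0.1931, -0.1650), |rvec| = θ = 0.37266 rad = 21.352°
Rodrigues: sinθ=0.36410, 1−cosθ=0.06864; R = I + sinθ·[k]× + (1−cosθ)·[k]×²:
    [+0.96812 +0.18723 +0.16642]
    [-0.13518 +0.94979 -0.28218]
    [-0.21090 +0.25068 +0.94482]
t = (-0.0071, -0.0762, 0.7998) m
M0: Pc = R·M0+t = (-0.05434, -0.01056, +0.82773); u = 437.9·(-0.05434)/0.82773 + 310.5 = 281.7502, v = 864.7·(-0.01056)/0.82773 + 249.8 = 238.7691
M1: Pc = R·M1+t = (+0.06280, -0.02692, +0.80221); u = 437.9·(+0.06280)/0.80221 + 310.5 = 344.7798, v = 864.7·(-0.02692)/0.80221 + 249.8 = 220.7870
M2: Pc = R·M2+t = (+0.04014, -0.14184, +0.77187); u = 437.9·(+0.04014)/0.77187 + 310.5 = 333.2742, v = 864.7·(-0.14184)/0.77187 + 249.8 = 90.9014
M3: Pc = R·M3+t = (-0.07700, -0.12548, +0.79739); u = 437.9·(-0.07700)/0.79739 + 310.5 = 268.2151, v = 864.7·(-0.12548)/0.79739 + 249.8 = 113.7242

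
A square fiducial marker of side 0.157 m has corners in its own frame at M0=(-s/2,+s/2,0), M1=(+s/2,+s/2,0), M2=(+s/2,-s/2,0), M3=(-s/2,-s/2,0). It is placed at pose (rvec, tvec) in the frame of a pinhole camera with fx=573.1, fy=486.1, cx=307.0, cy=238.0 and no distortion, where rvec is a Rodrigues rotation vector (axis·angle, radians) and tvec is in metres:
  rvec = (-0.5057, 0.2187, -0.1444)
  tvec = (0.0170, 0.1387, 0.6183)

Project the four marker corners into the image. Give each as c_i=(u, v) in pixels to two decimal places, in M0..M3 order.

Intrinsics K: fx=573.1, fy=486.1, cx=307.0, cy=238.0
Marker side s = 0.157 m; corners in marker frame (Z=0):
  M0 = (-0.0785, +0.0785, 0)
  M1 = (+0.0785, +0.0785, 0)
  M2 = (+0.0785, -0.0785, 0)
  M3 = (-0.0785, -0.0785, 0)
rvec = (-0.5057, 0.2187, -0.1444), |rvec| = θ = 0.56957 rad = 32.634°
Rodrigues: sinθ=0.53927, 1−cosθ=0.15787; R = I + sinθ·[k]× + (1−cosθ)·[k]×²:
    [+0.96658 +0.08290 +0.24260]
    [-0.19054 +0.86541 +0.46343]
    [-0.17153 -0.49417 +0.85228]
t = (0.0170, 0.1387, 0.6183) m
M0: Pc = R·M0+t = (-0.05237, +0.22159, +0.59297); u = 573.1·(-0.05237)/0.59297 + 307.0 = 256.3863, v = 486.1·(+0.22159)/0.59297 + 238.0 = 419.6536
M1: Pc = R·M1+t = (+0.09938, +0.19168, +0.56604); u = 573.1·(+0.09938)/0.56604 + 307.0 = 407.6230, v = 486.1·(+0.19168)/0.56604 + 238.0 = 402.6064
M2: Pc = R·M2+t = (+0.08637, +0.05581, +0.64363); u = 573.1·(+0.08637)/0.64363 + 307.0 = 383.9048, v = 486.1·(+0.05581)/0.64363 + 238.0 = 280.1494
M3: Pc = R·M3+t = (-0.06538, +0.08572, +0.67056); u = 573.1·(-0.06538)/0.67056 + 307.0 = 251.1188, v = 486.1·(+0.08572)/0.67056 + 238.0 = 300.1421

c0=(256.39, 419.65) c1=(407.62, 402.61) c2=(383.90, 280.15) c3=(251.12, 300.14)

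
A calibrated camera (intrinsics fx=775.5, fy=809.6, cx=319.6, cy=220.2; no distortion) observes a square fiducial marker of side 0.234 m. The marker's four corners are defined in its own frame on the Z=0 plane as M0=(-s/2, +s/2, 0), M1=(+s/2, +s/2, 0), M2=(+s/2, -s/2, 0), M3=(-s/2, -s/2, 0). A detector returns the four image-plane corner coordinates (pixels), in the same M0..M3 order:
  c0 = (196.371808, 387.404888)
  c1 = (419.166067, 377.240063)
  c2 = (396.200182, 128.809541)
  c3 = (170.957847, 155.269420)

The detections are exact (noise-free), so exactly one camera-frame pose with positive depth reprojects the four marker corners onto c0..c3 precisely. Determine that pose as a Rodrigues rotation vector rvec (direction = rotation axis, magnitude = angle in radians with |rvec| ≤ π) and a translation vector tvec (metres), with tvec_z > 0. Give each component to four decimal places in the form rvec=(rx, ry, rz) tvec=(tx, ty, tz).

Intrinsics K: fx=775.5, fy=809.6, cx=319.6, cy=220.2
Marker side s = 0.234 m; corners in marker frame (Z=0):
  M0 = (-0.1170, +0.1170, 0)
  M1 = (+0.1170, +0.1170, 0)
  M2 = (+0.1170, -0.1170, 0)
  M3 = (-0.1170, -0.1170, 0)
Detected image corners:
  c0 = (196.371808, 387.404888) px
  c1 = (419.166067, 377.240063) px
  c2 = (396.200182, 128.809541) px
  c3 = (170.957847, 155.269420) px
Planar DLT: solve 8×8 A·h = b for H (H[2,2]=1):
  H  [+873.34902 +126.42249 +292.06270]
  H  [-152.38034 +1045.97580 +263.57253]
  H  [-0.28392 +0.07736 +1.00000]
B = K⁻¹H; ‖b₁‖=1.280013, ‖b₂‖=1.280013; λ = 2/(‖b₁‖+‖b₂‖) = 0.781242, sign → tz>0 ⇒ λ=+0.781242
r₁ = λ·B[:,0] = (+0.97123,-0.08671,-0.22181); r₂ = λ·B[:,1] = (+0.10245,+0.99290,+0.06044)
r₃ = r₁×r₂ = (+0.21499,-0.08142,+0.97322); SVD([r₁ r₂ r₃]) → R = UVᵀ:
  R  [+0.97123 +0.10245 +0.21499]
  R  [-0.08671 +0.99290 -0.08142]
  R  [-0.22181 +0.06044 +0.97322]
t = (-0.02774, +0.04185, +0.78124) m
tr R = 2.937343; θ = arccos((tr R − 1)/2) = 0.250972 rad = 14.380°
axis k = ((R−Rᵀ)₃₂, (R−Rᵀ)₁₃, (R−Rᵀ)₂₁) / (2 sinθ) = (+0.285605, +0.879421, -0.380853)
rvec = θ·k = (+0.071679, +0.220710, -0.095583)

rvec=(0.0717, 0.2207, -0.0956) tvec=(-0.0277, 0.0419, 0.7812)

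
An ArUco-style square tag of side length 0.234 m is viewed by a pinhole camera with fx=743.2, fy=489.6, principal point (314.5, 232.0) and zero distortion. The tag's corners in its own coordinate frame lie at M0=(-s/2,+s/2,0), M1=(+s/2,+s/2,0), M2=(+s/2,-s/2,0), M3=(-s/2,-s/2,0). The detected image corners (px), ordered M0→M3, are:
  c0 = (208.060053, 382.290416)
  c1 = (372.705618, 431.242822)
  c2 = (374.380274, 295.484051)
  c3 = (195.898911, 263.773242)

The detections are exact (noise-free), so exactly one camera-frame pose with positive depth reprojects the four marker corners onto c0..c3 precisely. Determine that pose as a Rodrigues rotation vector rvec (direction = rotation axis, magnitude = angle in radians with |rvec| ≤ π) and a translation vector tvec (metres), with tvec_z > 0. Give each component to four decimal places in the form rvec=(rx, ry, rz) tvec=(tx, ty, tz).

Intrinsics K: fx=743.2, fy=489.6, cx=314.5, cy=232.0
Marker side s = 0.234 m; corners in marker frame (Z=0):
  M0 = (-0.1170, +0.1170, 0)
  M1 = (+0.1170, +0.1170, 0)
  M2 = (+0.1170, -0.1170, 0)
  M3 = (-0.1170, -0.1170, 0)
Detected image corners:
  c0 = (208.060053, 382.290416) px
  c1 = (372.705618, 431.242822) px
  c2 = (374.380274, 295.484051) px
  c3 = (195.898911, 263.773242) px
Planar DLT: solve 8×8 A·h = b for H (H[2,2]=1):
  H  [+531.74013 +130.10421 +280.89192]
  H  [-64.79947 +665.90141 +344.27778]
  H  [-0.69562 +0.36590 +1.00000]
B = K⁻¹H; ‖b₁‖=1.242003, ‖b₂‖=1.242003; λ = 2/(‖b₁‖+‖b₂‖) = 0.805151, sign → tz>0 ⇒ λ=+0.805151
r₁ = λ·B[:,0] = (+0.81307,+0.15883,-0.56008); r₂ = λ·B[:,1] = (+0.01628,+0.95548,+0.29460)
r₃ = r₁×r₂ = (+0.58193,-0.24865,+0.77429); SVD([r₁ r₂ r₃]) → R = UVᵀ:
  R  [+0.81307 +0.01628 +0.58193]
  R  [+0.15883 +0.95548 -0.24865]
  R  [-0.56008 +0.29460 +0.77429]
t = (-0.03641, +0.18464, +0.80515) m
tr R = 2.542842; θ = arccos((tr R − 1)/2) = 0.689725 rad = 39.518°
axis k = ((R−Rᵀ)₃₂, (R−Rᵀ)₁₃, (R−Rᵀ)₂₁) / (2 sinθ) = (+0.426870, +0.897349, +0.112011)
rvec = θ·k = (+0.294423, +0.618924, +0.077256)

rvec=(0.2944, 0.6189, 0.0773) tvec=(-0.0364, 0.1846, 0.8052)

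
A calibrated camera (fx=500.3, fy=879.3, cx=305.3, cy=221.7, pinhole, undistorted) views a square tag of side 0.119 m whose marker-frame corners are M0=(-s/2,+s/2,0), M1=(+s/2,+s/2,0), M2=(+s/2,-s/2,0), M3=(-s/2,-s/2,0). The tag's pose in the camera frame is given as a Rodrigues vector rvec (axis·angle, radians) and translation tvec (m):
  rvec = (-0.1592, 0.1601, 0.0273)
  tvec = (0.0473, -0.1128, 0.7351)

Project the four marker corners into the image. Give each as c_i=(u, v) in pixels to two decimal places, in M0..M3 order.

Intrinsics K: fx=500.3, fy=879.3, cx=305.3, cy=221.7
Marker side s = 0.119 m; corners in marker frame (Z=0):
  M0 = (-0.0595, +0.0595, 0)
  M1 = (+0.0595, +0.0595, 0)
  M2 = (+0.0595, -0.0595, 0)
  M3 = (-0.0595, -0.0595, 0)
rvec = (-0.1592, 0.1601, 0.0273), |rvec| = θ = 0.22742 rad = 13.030°
Rodrigues: sinθ=0.22547, 1−cosθ=0.02575; R = I + sinθ·[k]× + (1−cosθ)·[k]×²:
    [+0.98687 -0.03975 +0.15656]
    [+0.01438 +0.98701 +0.16001]
    [-0.16089 -0.15566 +0.97462]
t = (0.0473, -0.1128, 0.7351) m
M0: Pc = R·M0+t = (-0.01378, -0.05493, +0.73541); u = 500.3·(-0.01378)/0.73541 + 305.3 = 295.9227, v = 879.3·(-0.05493)/0.73541 + 221.7 = 156.0247
M1: Pc = R·M1+t = (+0.10365, -0.05322, +0.71627); u = 500.3·(+0.10365)/0.71627 + 305.3 = 377.7001, v = 879.3·(-0.05322)/0.71627 + 221.7 = 156.3693
M2: Pc = R·M2+t = (+0.10838, -0.17067, +0.73479); u = 500.3·(+0.10838)/0.73479 + 305.3 = 379.0961, v = 879.3·(-0.17067)/0.73479 + 221.7 = 17.4621
M3: Pc = R·M3+t = (-0.00905, -0.17238, +0.75393); u = 500.3·(-0.00905)/0.75393 + 305.3 = 299.2924, v = 879.3·(-0.17238)/0.75393 + 221.7 = 20.6533

c0=(295.92, 156.02) c1=(377.70, 156.37) c2=(379.10, 17.46) c3=(299.29, 20.65)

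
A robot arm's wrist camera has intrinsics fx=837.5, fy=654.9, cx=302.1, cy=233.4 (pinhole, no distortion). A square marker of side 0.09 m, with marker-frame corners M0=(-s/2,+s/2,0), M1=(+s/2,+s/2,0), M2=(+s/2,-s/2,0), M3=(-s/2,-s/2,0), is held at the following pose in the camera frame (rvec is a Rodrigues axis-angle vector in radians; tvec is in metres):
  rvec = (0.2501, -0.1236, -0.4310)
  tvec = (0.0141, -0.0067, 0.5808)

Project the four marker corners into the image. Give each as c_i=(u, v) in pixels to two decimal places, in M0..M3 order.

c0=(289.89, 291.22) c1=(404.10, 248.35) c2=(356.00, 158.42) c3=(236.47, 202.15)

Intrinsics K: fx=837.5, fy=654.9, cx=302.1, cy=233.4
Marker side s = 0.09 m; corners in marker frame (Z=0):
  M0 = (-0.0450, +0.0450, 0)
  M1 = (+0.0450, +0.0450, 0)
  M2 = (+0.0450, -0.0450, 0)
  M3 = (-0.0450, -0.0450, 0)
rvec = (0.2501, -0.1236, -0.4310), |rvec| = θ = 0.51341 rad = 29.416°
Rodrigues: sinθ=0.49115, 1−cosθ=0.12892; R = I + sinθ·[k]× + (1−cosθ)·[k]×²:
    [+0.90167 +0.39719 -0.17096]
    [-0.42743 +0.87855 -0.21320]
    [+0.06552 +0.26531 +0.96193]
t = (0.0141, -0.0067, 0.5808) m
M0: Pc = R·M0+t = (-0.00860, +0.05207, +0.58979); u = 837.5·(-0.00860)/0.58979 + 302.1 = 289.8860, v = 654.9·(+0.05207)/0.58979 + 233.4 = 291.2173
M1: Pc = R·M1+t = (+0.07255, +0.01360, +0.59569); u = 837.5·(+0.07255)/0.59569 + 302.1 = 404.0993, v = 654.9·(+0.01360)/0.59569 + 233.4 = 248.3520
M2: Pc = R·M2+t = (+0.03680, -0.06547, +0.57181); u = 837.5·(+0.03680)/0.57181 + 302.1 = 356.0012, v = 654.9·(-0.06547)/0.57181 + 233.4 = 158.4174
M3: Pc = R·M3+t = (-0.04435, -0.02700, +0.56591); u = 837.5·(-0.04435)/0.56591 + 302.1 = 236.4677, v = 654.9·(-0.02700)/0.56591 + 233.4 = 202.1542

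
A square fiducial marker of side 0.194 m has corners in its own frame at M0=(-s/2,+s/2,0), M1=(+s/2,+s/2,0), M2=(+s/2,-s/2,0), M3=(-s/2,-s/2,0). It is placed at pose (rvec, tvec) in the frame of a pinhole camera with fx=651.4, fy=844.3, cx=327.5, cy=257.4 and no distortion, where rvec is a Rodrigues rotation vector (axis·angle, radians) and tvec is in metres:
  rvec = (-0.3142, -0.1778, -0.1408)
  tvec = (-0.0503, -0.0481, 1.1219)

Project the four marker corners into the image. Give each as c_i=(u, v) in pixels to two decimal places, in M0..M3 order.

Intrinsics K: fx=651.4, fy=844.3, cx=327.5, cy=257.4
Marker side s = 0.194 m; corners in marker frame (Z=0):
  M0 = (-0.0970, +0.0970, 0)
  M1 = (+0.0970, +0.0970, 0)
  M2 = (+0.0970, -0.0970, 0)
  M3 = (-0.0970, -0.0970, 0)
rvec = (-0.3142, -0.1778, -0.1408), |rvec| = θ = 0.38750 rad = 22.202°
Rodrigues: sinθ=0.37788, 1−cosθ=0.07414; R = I + sinθ·[k]× + (1−cosθ)·[k]×²:
    [+0.97460 +0.16489 -0.15154]
    [-0.10972 +0.94146 +0.31876]
    [+0.19523 -0.29403 +0.93564]
t = (-0.0503, -0.0481, 1.1219) m
M0: Pc = R·M0+t = (-0.12884, +0.05386, +1.07444); u = 651.4·(-0.12884)/1.07444 + 327.5 = 249.3870, v = 844.3·(+0.05386)/1.07444 + 257.4 = 299.7271
M1: Pc = R·M1+t = (+0.06023, +0.03258, +1.11232); u = 651.4·(+0.06023)/1.11232 + 327.5 = 362.7724, v = 844.3·(+0.03258)/1.11232 + 257.4 = 282.1293
M2: Pc = R·M2+t = (+0.02824, -0.15006, +1.16936); u = 651.4·(+0.02824)/1.16936 + 327.5 = 343.2326, v = 844.3·(-0.15006)/1.16936 + 257.4 = 149.0503
M3: Pc = R·M3+t = (-0.16083, -0.12878, +1.13148); u = 651.4·(-0.16083)/1.13148 + 327.5 = 234.9093, v = 844.3·(-0.12878)/1.13148 + 257.4 = 161.3063

c0=(249.39, 299.73) c1=(362.77, 282.13) c2=(343.23, 149.05) c3=(234.91, 161.31)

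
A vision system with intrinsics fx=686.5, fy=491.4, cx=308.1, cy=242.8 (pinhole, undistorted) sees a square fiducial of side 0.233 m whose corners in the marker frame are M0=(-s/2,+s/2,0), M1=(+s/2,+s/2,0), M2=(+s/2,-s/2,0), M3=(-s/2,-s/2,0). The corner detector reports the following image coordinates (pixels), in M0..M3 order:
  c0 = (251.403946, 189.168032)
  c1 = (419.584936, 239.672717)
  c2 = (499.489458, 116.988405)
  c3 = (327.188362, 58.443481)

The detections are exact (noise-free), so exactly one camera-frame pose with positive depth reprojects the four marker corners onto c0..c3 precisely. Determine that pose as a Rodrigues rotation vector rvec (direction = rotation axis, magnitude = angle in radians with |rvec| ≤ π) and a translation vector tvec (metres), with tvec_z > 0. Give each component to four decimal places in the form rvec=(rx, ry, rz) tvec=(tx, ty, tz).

Intrinsics K: fx=686.5, fy=491.4, cx=308.1, cy=242.8
Marker side s = 0.233 m; corners in marker frame (Z=0):
  M0 = (-0.1165, +0.1165, 0)
  M1 = (+0.1165, +0.1165, 0)
  M2 = (+0.1165, -0.1165, 0)
  M3 = (-0.1165, -0.1165, 0)
Detected image corners:
  c0 = (251.403946, 189.168032) px
  c1 = (419.584936, 239.672717) px
  c2 = (499.489458, 116.988405) px
  c3 = (327.188362, 58.443481) px
Planar DLT: solve 8×8 A·h = b for H (H[2,2]=1):
  H  [+801.67250 -262.83542 +375.43759]
  H  [+262.36432 +572.24466 +153.08087]
  H  [+0.19022 +0.19085 +1.00000]
B = K⁻¹H; ‖b₁‖=1.183766, ‖b₂‖=1.183766; λ = 2/(‖b₁‖+‖b₂‖) = 0.844761, sign → tz>0 ⇒ λ=+0.844761
r₁ = λ·B[:,0] = (+0.91437,+0.37163,+0.16069); r₂ = λ·B[:,1] = (-0.39578,+0.90408,+0.16122)
r₃ = r₁×r₂ = (-0.08536,-0.21101,+0.97375); SVD([r₁ r₂ r₃]) → R = UVᵀ:
  R  [+0.91437 -0.39578 -0.08536]
  R  [+0.37163 +0.90408 -0.21101]
  R  [+0.16069 +0.16122 +0.97375]
t = (+0.08286, -0.15424, +0.84476) m
tr R = 2.792198; θ = arccos((tr R − 1)/2) = 0.459895 rad = 26.350°
axis k = ((R−Rᵀ)₃₂, (R−Rᵀ)₁₃, (R−Rᵀ)₂₁) / (2 sinθ) = (+0.419322, -0.277174, +0.864491)
rvec = θ·k = (+0.192844, -0.127471, +0.397575)

rvec=(0.1928, -0.1275, 0.3976) tvec=(0.0829, -0.1542, 0.8448)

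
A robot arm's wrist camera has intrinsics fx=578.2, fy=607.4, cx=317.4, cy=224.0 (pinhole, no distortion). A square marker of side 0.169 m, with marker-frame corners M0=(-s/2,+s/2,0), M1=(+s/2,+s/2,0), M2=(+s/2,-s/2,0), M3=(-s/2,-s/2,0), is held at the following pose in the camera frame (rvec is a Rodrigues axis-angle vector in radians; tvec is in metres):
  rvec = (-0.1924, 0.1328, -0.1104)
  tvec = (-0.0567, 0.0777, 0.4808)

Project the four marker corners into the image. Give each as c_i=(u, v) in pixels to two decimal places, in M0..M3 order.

c0=(156.74, 442.25) c1=(361.60, 424.50) c2=(339.23, 205.26) c3=(148.74, 230.66)

Intrinsics K: fx=578.2, fy=607.4, cx=317.4, cy=224.0
Marker side s = 0.169 m; corners in marker frame (Z=0):
  M0 = (-0.0845, +0.0845, 0)
  M1 = (+0.0845, +0.0845, 0)
  M2 = (+0.0845, -0.0845, 0)
  M3 = (-0.0845, -0.0845, 0)
rvec = (-0.1924, 0.1328, -0.1104), |rvec| = θ = 0.25854 rad = 14.813°
Rodrigues: sinθ=0.25567, 1−cosθ=0.03324; R = I + sinθ·[k]× + (1−cosθ)·[k]×²:
    [+0.98517 +0.09647 +0.14189]
    [-0.12188 +0.97553 +0.18297]
    [-0.12076 -0.19755 +0.97283]
t = (-0.0567, 0.0777, 0.4808) m
M0: Pc = R·M0+t = (-0.13180, +0.17043, +0.47431); u = 578.2·(-0.13180)/0.47431 + 317.4 = 156.7376, v = 607.4·(+0.17043)/0.47431 + 224.0 = 442.2533
M1: Pc = R·M1+t = (+0.03470, +0.14983, +0.45390); u = 578.2·(+0.03470)/0.45390 + 317.4 = 361.6006, v = 607.4·(+0.14983)/0.45390 + 224.0 = 424.5038
M2: Pc = R·M2+t = (+0.01840, -0.01503, +0.48729); u = 578.2·(+0.01840)/0.48729 + 317.4 = 339.2272, v = 607.4·(-0.01503)/0.48729 + 224.0 = 205.2636
M3: Pc = R·M3+t = (-0.14810, +0.00557, +0.50770); u = 578.2·(-0.14810)/0.50770 + 317.4 = 148.7354, v = 607.4·(+0.00557)/0.50770 + 224.0 = 230.6592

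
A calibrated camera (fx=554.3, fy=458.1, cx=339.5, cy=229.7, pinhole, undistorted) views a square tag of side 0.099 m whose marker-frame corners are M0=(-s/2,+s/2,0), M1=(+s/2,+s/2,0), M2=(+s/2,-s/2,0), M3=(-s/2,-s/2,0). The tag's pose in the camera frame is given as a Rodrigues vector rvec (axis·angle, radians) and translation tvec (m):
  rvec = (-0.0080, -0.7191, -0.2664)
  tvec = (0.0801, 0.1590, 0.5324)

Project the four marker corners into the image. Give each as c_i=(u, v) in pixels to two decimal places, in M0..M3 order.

Intrinsics K: fx=554.3, fy=458.1, cx=339.5, cy=229.7
Marker side s = 0.099 m; corners in marker frame (Z=0):
  M0 = (-0.0495, +0.0495, 0)
  M1 = (+0.0495, +0.0495, 0)
  M2 = (+0.0495, -0.0495, 0)
  M3 = (-0.0495, -0.0495, 0)
rvec = (-0.0080, -0.7191, -0.2664), |rvec| = θ = 0.76690 rad = 43.940°
Rodrigues: sinθ=0.69391, 1−cosθ=0.27994; R = I + sinθ·[k]× + (1−cosθ)·[k]×²:
    [+0.72009 +0.24378 -0.64964]
    [-0.23831 +0.96619 +0.09842]
    [+0.65167 +0.08394 +0.75384]
t = (0.0801, 0.1590, 0.5324) m
M0: Pc = R·M0+t = (+0.05652, +0.21862, +0.50430); u = 554.3·(+0.05652)/0.50430 + 339.5 = 401.6269, v = 458.1·(+0.21862)/0.50430 + 229.7 = 428.2951
M1: Pc = R·M1+t = (+0.12781, +0.19503, +0.56881); u = 554.3·(+0.12781)/0.56881 + 339.5 = 464.0509, v = 458.1·(+0.19503)/0.56881 + 229.7 = 386.7699
M2: Pc = R·M2+t = (+0.10368, +0.09938, +0.56050); u = 554.3·(+0.10368)/0.56050 + 339.5 = 442.0302, v = 458.1·(+0.09938)/0.56050 + 229.7 = 310.9214
M3: Pc = R·M3+t = (+0.03239, +0.12297, +0.49599); u = 554.3·(+0.03239)/0.49599 + 339.5 = 375.6959, v = 458.1·(+0.12297)/0.49599 + 229.7 = 343.2764

c0=(401.63, 428.30) c1=(464.05, 386.77) c2=(442.03, 310.92) c3=(375.70, 343.28)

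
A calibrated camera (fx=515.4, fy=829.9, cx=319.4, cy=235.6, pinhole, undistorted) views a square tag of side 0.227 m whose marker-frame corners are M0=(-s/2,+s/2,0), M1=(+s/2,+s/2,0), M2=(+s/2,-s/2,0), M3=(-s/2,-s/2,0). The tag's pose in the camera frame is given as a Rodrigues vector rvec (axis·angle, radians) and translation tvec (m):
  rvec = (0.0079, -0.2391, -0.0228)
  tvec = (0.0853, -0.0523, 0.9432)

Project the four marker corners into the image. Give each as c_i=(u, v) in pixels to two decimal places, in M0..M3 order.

Intrinsics K: fx=515.4, fy=829.9, cx=319.4, cy=235.6
Marker side s = 0.227 m; corners in marker frame (Z=0):
  M0 = (-0.1135, +0.1135, 0)
  M1 = (+0.1135, +0.1135, 0)
  M2 = (+0.1135, -0.1135, 0)
  M3 = (-0.1135, -0.1135, 0)
rvec = (0.0079, -0.2391, -0.0228), |rvec| = θ = 0.24031 rad = 13.769°
Rodrigues: sinθ=0.23801, 1−cosθ=0.02874; R = I + sinθ·[k]× + (1−cosθ)·[k]×²:
    [+0.97129 +0.02164 -0.23689]
    [-0.02352 +0.99971 -0.00511]
    [+0.23672 +0.01054 +0.97152]
t = (0.0853, -0.0523, 0.9432) m
M0: Pc = R·M0+t = (-0.02249, +0.06384, +0.91753); u = 515.4·(-0.02249)/0.91753 + 319.4 = 306.7692, v = 829.9·(+0.06384)/0.91753 + 235.6 = 293.3400
M1: Pc = R·M1+t = (+0.19800, +0.05850, +0.97126); u = 515.4·(+0.19800)/0.97126 + 319.4 = 424.4676, v = 829.9·(+0.05850)/0.97126 + 235.6 = 285.5834
M2: Pc = R·M2+t = (+0.19309, -0.16844, +0.96887); u = 515.4·(+0.19309)/0.96887 + 319.4 = 422.1137, v = 829.9·(-0.16844)/0.96887 + 235.6 = 91.3232
M3: Pc = R·M3+t = (-0.02740, -0.16310, +0.91514); u = 515.4·(-0.02740)/0.91514 + 319.4 = 303.9695, v = 829.9·(-0.16310)/0.91514 + 235.6 = 87.6936

c0=(306.77, 293.34) c1=(424.47, 285.58) c2=(422.11, 91.32) c3=(303.97, 87.69)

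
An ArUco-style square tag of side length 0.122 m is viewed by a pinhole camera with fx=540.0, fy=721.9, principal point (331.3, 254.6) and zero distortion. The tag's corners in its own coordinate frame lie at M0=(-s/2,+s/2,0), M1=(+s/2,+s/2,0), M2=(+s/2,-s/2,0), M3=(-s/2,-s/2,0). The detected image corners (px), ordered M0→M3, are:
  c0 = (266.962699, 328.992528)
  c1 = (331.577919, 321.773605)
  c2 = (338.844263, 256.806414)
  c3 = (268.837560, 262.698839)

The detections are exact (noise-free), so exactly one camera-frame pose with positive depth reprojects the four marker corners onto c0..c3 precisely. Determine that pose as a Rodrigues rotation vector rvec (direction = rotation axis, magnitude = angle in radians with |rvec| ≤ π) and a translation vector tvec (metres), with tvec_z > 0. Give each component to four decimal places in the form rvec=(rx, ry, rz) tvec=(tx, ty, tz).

rvec=(0.7187, -0.2389, 0.0237) tvec=(-0.0525, 0.0525, 0.9656)

Intrinsics K: fx=540.0, fy=721.9, cx=331.3, cy=254.6
Marker side s = 0.122 m; corners in marker frame (Z=0):
  M0 = (-0.0610, +0.0610, 0)
  M1 = (+0.0610, +0.0610, 0)
  M2 = (+0.0610, -0.0610, 0)
  M3 = (-0.0610, -0.0610, 0)
Detected image corners:
  c0 = (266.962699, 328.992528) px
  c1 = (331.577919, 321.773605) px
  c2 = (338.844263, 256.806414) px
  c3 = (268.837560, 262.698839) px
Planar DLT: solve 8×8 A·h = b for H (H[2,2]=1):
  H  [+621.03377 +164.97370 +301.93988]
  H  [+14.16021 +734.58576 +293.86716]
  H  [+0.23283 +0.67235 +1.00000]
B = K⁻¹H; ‖b₁‖=1.035665, ‖b₂‖=1.035665; λ = 2/(‖b₁‖+‖b₂‖) = 0.965563, sign → tz>0 ⇒ λ=+0.965563
r₁ = λ·B[:,0] = (+0.97253,-0.06035,+0.22481); r₂ = λ·B[:,1] = (-0.10331,+0.75357,+0.64920)
r₃ = r₁×r₂ = (-0.20859,-0.65459,+0.72664); SVD([r₁ r₂ r₃]) → R = UVᵀ:
  R  [+0.97253 -0.10331 -0.20859]
  R  [-0.06035 +0.75357 -0.65459]
  R  [+0.22481 +0.64920 +0.72664]
t = (-0.05250, +0.05252, +0.96556) m
tr R = 2.452740; θ = arccos((tr R − 1)/2) = 0.757770 rad = 43.417°
axis k = ((R−Rᵀ)₃₂, (R−Rᵀ)₁₃, (R−Rᵀ)₂₁) / (2 sinθ) = (+0.948481, -0.315289, +0.031254)
rvec = θ·k = (+0.718731, -0.238917, +0.023684)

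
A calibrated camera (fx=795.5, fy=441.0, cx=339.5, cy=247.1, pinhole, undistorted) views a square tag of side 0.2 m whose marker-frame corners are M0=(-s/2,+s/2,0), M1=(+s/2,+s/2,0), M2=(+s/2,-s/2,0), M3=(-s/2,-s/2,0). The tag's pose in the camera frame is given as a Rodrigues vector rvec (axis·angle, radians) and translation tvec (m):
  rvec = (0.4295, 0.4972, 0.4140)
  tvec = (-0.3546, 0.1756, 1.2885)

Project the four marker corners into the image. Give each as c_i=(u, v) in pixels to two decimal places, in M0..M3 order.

Intrinsics K: fx=795.5, fy=441.0, cx=339.5, cy=247.1
Marker side s = 0.2 m; corners in marker frame (Z=0):
  M0 = (-0.1000, +0.1000, 0)
  M1 = (+0.1000, +0.1000, 0)
  M2 = (+0.1000, -0.1000, 0)
  M3 = (-0.1000, -0.1000, 0)
rvec = (0.4295, 0.4972, 0.4140), |rvec| = θ = 0.77658 rad = 44.495°
Rodrigues: sinθ=0.70084, 1−cosθ=0.28668; R = I + sinθ·[k]× + (1−cosθ)·[k]×²:
    [+0.80101 -0.27211 +0.53324]
    [+0.47514 +0.83083 -0.28976]
    [-0.36418 +0.48546 +0.79479]
t = (-0.3546, 0.1756, 1.2885) m
M0: Pc = R·M0+t = (-0.46191, +0.21117, +1.37346); u = 795.5·(-0.46191)/1.37346 + 339.5 = 71.9643, v = 441.0·(+0.21117)/1.37346 + 247.1 = 314.9034
M1: Pc = R·M1+t = (-0.30171, +0.30620, +1.30063); u = 795.5·(-0.30171)/1.30063 + 339.5 = 154.9657, v = 441.0·(+0.30620)/1.30063 + 247.1 = 350.9213
M2: Pc = R·M2+t = (-0.24729, +0.14003, +1.20354); u = 795.5·(-0.24729)/1.20354 + 339.5 = 176.0501, v = 441.0·(+0.14003)/1.20354 + 247.1 = 298.4102
M3: Pc = R·M3+t = (-0.40749, +0.04500, +1.27637); u = 795.5·(-0.40749)/1.27637 + 339.5 = 85.5317, v = 441.0·(+0.04500)/1.27637 + 247.1 = 262.6490

c0=(71.96, 314.90) c1=(154.97, 350.92) c2=(176.05, 298.41) c3=(85.53, 262.65)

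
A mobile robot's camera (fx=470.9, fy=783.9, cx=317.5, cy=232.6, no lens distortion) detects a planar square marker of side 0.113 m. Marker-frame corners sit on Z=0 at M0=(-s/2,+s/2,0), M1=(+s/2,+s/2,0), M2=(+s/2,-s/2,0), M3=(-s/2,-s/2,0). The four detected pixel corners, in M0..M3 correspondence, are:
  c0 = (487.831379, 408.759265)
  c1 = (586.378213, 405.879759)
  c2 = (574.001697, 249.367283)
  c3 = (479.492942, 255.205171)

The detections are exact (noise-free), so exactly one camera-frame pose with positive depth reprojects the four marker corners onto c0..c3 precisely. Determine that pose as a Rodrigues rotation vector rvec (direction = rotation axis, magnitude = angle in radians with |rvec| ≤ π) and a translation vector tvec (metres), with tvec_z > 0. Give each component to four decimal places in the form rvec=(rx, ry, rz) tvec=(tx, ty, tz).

rvec=(-0.2016, 0.1066, -0.0307) tvec=(0.2606, 0.0700, 0.5739)

Intrinsics K: fx=470.9, fy=783.9, cx=317.5, cy=232.6
Marker side s = 0.113 m; corners in marker frame (Z=0):
  M0 = (-0.0565, +0.0565, 0)
  M1 = (+0.0565, +0.0565, 0)
  M2 = (+0.0565, -0.0565, 0)
  M3 = (-0.0565, -0.0565, 0)
Detected image corners:
  c0 = (487.831379, 408.759265) px
  c1 = (586.378213, 405.879759) px
  c2 = (574.001697, 249.367283) px
  c3 = (479.492942, 255.205171) px
Planar DLT: solve 8×8 A·h = b for H (H[2,2]=1):
  H  [+758.79831 -95.24216 +531.33594]
  H  [-97.78058 +1256.07382 +328.28749]
  H  [-0.17874 -0.35103 +1.00000]
B = K⁻¹H; ‖b₁‖=1.742566, ‖b₂‖=1.742566; λ = 2/(‖b₁‖+‖b₂‖) = 0.573866, sign → tz>0 ⇒ λ=+0.573866
r₁ = λ·B[:,0] = (+0.99387,-0.04115,-0.10257); r₂ = λ·B[:,1] = (+0.01975,+0.97930,-0.20144)
r₃ = r₁×r₂ = (+0.10874,+0.19818,+0.97411); SVD([r₁ r₂ r₃]) → R = UVᵀ:
  R  [+0.99387 +0.01975 +0.10874]
  R  [-0.04115 +0.97930 +0.19818]
  R  [-0.10257 -0.20144 +0.97411]
t = (+0.26059, +0.07005, +0.57387) m
tr R = 2.947290; θ = arccos((tr R − 1)/2) = 0.230094 rad = 13.183°
axis k = ((R−Rᵀ)₃₂, (R−Rᵀ)₁₃, (R−Rᵀ)₂₁) / (2 sinθ) = (-0.876109, +0.463258, -0.133512)
rvec = θ·k = (-0.201587, +0.106593, -0.030720)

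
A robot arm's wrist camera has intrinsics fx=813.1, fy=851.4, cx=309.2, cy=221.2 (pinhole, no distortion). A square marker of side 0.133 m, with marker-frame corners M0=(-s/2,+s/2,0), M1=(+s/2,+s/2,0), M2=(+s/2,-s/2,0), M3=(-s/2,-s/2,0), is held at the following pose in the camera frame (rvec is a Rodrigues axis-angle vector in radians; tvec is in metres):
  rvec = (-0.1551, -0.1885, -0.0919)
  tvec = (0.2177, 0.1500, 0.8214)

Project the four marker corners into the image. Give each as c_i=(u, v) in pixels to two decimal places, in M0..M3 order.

Intrinsics K: fx=813.1, fy=851.4, cx=309.2, cy=221.2
Marker side s = 0.133 m; corners in marker frame (Z=0):
  M0 = (-0.0665, +0.0665, 0)
  M1 = (+0.0665, +0.0665, 0)
  M2 = (+0.0665, -0.0665, 0)
  M3 = (-0.0665, -0.0665, 0)
rvec = (-0.1551, -0.1885, -0.0919), |rvec| = θ = 0.26083 rad = 14.945°
Rodrigues: sinθ=0.25789, 1−cosθ=0.03382; R = I + sinθ·[k]× + (1−cosθ)·[k]×²:
    [+0.97814 +0.10540 -0.17928]
    [-0.07633 +0.98384 +0.16196]
    [+0.19346 -0.14473 +0.97037]
t = (0.2177, 0.1500, 0.8214) m
M0: Pc = R·M0+t = (+0.15966, +0.22050, +0.79891); u = 813.1·(+0.15966)/0.79891 + 309.2 = 471.6987, v = 851.4·(+0.22050)/0.79891 + 221.2 = 456.1884
M1: Pc = R·M1+t = (+0.28975, +0.21035, +0.82464); u = 813.1·(+0.28975)/0.82464 + 309.2 = 594.9001, v = 851.4·(+0.21035)/0.82464 + 221.2 = 438.3757
M2: Pc = R·M2+t = (+0.27574, +0.07950, +0.84389); u = 813.1·(+0.27574)/0.84389 + 309.2 = 574.8767, v = 851.4·(+0.07950)/0.84389 + 221.2 = 301.4064
M3: Pc = R·M3+t = (+0.14565, +0.08965, +0.81816); u = 813.1·(+0.14565)/0.81816 + 309.2 = 453.9443, v = 851.4·(+0.08965)/0.81816 + 221.2 = 314.4925

c0=(471.70, 456.19) c1=(594.90, 438.38) c2=(574.88, 301.41) c3=(453.94, 314.49)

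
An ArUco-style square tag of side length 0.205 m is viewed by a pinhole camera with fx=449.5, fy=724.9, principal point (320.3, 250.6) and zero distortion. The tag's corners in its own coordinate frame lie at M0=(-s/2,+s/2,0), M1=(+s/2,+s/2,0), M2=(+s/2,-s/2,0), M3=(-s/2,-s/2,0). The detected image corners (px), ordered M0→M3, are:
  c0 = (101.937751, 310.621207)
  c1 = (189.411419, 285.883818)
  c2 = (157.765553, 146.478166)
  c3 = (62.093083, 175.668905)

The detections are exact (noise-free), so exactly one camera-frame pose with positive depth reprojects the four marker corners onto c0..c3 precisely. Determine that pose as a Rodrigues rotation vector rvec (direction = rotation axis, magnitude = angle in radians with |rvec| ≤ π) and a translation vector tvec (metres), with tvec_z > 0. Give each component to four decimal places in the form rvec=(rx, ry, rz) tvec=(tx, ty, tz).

rvec=(0.4676, 0.0234, -0.1853) tvec=(-0.4113, -0.0234, 0.9632)

Intrinsics K: fx=449.5, fy=724.9, cx=320.3, cy=250.6
Marker side s = 0.205 m; corners in marker frame (Z=0):
  M0 = (-0.1025, +0.1025, 0)
  M1 = (+0.1025, +0.1025, 0)
  M2 = (+0.1025, -0.1025, 0)
  M3 = (-0.1025, -0.1025, 0)
Detected image corners:
  c0 = (101.937751, 310.621207) px
  c1 = (189.411419, 285.883818) px
  c2 = (157.765553, 146.478166) px
  c3 = (62.093083, 175.668905) px
Planar DLT: solve 8×8 A·h = b for H (H[2,2]=1):
  H  [+437.14193 +233.68183 +128.33414]
  H  [-146.48327 +775.43254 +233.01141]
  H  [-0.06735 +0.46303 +1.00000]
B = K⁻¹H; ‖b₁‖=1.038226, ‖b₂‖=1.038226; λ = 2/(‖b₁‖+‖b₂‖) = 0.963182, sign → tz>0 ⇒ λ=+0.963182
r₁ = λ·B[:,0] = (+0.98292,-0.17221,-0.06487); r₂ = λ·B[:,1] = (+0.18293,+0.87615,+0.44599)
r₃ = r₁×r₂ = (-0.01997,-0.45024,+0.89269); SVD([r₁ r₂ r₃]) → R = UVᵀ:
  R  [+0.98292 +0.18293 -0.01997]
  R  [-0.17221 +0.87615 -0.45024]
  R  [-0.06487 +0.44599 +0.89269]
t = (-0.41134, -0.02337, +0.96318) m
tr R = 2.751755; θ = arccos((tr R − 1)/2) = 0.503545 rad = 28.851°
axis k = ((R−Rᵀ)₃₂, (R−Rᵀ)₁₃, (R−Rᵀ)₂₁) / (2 sinθ) = (+0.928662, +0.046520, -0.367999)
rvec = θ·k = (+0.467623, +0.023425, -0.185304)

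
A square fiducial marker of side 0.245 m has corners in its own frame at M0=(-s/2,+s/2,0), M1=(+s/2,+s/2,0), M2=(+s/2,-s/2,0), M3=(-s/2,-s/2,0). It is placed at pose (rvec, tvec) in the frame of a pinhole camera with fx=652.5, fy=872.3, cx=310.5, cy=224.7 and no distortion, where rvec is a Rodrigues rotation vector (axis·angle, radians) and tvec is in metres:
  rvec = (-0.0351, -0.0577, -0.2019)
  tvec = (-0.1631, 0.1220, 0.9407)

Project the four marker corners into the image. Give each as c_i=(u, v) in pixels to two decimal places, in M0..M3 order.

Intrinsics K: fx=652.5, fy=872.3, cx=310.5, cy=224.7
Marker side s = 0.245 m; corners in marker frame (Z=0):
  M0 = (-0.1225, +0.1225, 0)
  M1 = (+0.1225, +0.1225, 0)
  M2 = (+0.1225, -0.1225, 0)
  M3 = (-0.1225, -0.1225, 0)
rvec = (-0.0351, -0.0577, -0.2019), |rvec| = θ = 0.21290 rad = 12.198°
Rodrigues: sinθ=0.21129, 1−cosθ=0.02258; R = I + sinθ·[k]× + (1−cosθ)·[k]×²:
    [+0.97804 +0.20139 -0.05374]
    [-0.19937 +0.97908 +0.04064]
    [+0.06080 -0.02903 +0.99773]
t = (-0.1631, 0.1220, 0.9407) m
M0: Pc = R·M0+t = (-0.25824, +0.26636, +0.92970); u = 652.5·(-0.25824)/0.92970 + 310.5 = 129.2566, v = 872.3·(+0.26636)/0.92970 + 224.7 = 474.6161
M1: Pc = R·M1+t = (-0.01862, +0.21751, +0.94459); u = 652.5·(-0.01862)/0.94459 + 310.5 = 297.6374, v = 872.3·(+0.21751)/0.94459 + 224.7 = 425.5680
M2: Pc = R·M2+t = (-0.06796, -0.02236, +0.95170); u = 652.5·(-0.06796)/0.95170 + 310.5 = 263.9055, v = 872.3·(-0.02236)/0.95170 + 224.7 = 204.2054
M3: Pc = R·M3+t = (-0.30758, +0.02649, +0.93681); u = 652.5·(-0.30758)/0.93681 + 310.5 = 96.2668, v = 872.3·(+0.02649)/0.93681 + 224.7 = 249.3615

c0=(129.26, 474.62) c1=(297.64, 425.57) c2=(263.91, 204.21) c3=(96.27, 249.36)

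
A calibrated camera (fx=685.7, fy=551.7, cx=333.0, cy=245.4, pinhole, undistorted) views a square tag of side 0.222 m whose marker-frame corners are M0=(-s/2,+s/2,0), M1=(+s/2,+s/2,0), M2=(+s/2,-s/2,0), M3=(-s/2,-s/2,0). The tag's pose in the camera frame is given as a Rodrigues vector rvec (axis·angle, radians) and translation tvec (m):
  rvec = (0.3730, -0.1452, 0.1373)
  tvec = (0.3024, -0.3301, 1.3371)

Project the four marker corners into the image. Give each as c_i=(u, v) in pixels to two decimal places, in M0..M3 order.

c0=(421.80, 148.06) c1=(526.46, 159.99) c2=(556.44, 69.12) c3=(446.25, 53.84)

Intrinsics K: fx=685.7, fy=551.7, cx=333.0, cy=245.4
Marker side s = 0.222 m; corners in marker frame (Z=0):
  M0 = (-0.1110, +0.1110, 0)
  M1 = (+0.1110, +0.1110, 0)
  M2 = (+0.1110, -0.1110, 0)
  M3 = (-0.1110, -0.1110, 0)
rvec = (0.3730, -0.1452, 0.1373), |rvec| = θ = 0.42316 rad = 24.245°
Rodrigues: sinθ=0.41064, 1−cosθ=0.08820; R = I + sinθ·[k]× + (1−cosθ)·[k]×²:
    [+0.98033 -0.15992 -0.11568]
    [+0.10656 +0.92218 -0.37179]
    [+0.16613 +0.35215 +0.92108]
t = (0.3024, -0.3301, 1.3371) m
M0: Pc = R·M0+t = (+0.17583, -0.23957, +1.35775); u = 685.7·(+0.17583)/1.35775 + 333.0 = 421.8003, v = 551.7·(-0.23957)/1.35775 + 245.4 = 148.0560
M1: Pc = R·M1+t = (+0.39347, -0.21591, +1.39463); u = 685.7·(+0.39347)/1.39463 + 333.0 = 526.4561, v = 551.7·(-0.21591)/1.39463 + 245.4 = 159.9885
M2: Pc = R·M2+t = (+0.42897, -0.42063, +1.31645); u = 685.7·(+0.42897)/1.31645 + 333.0 = 556.4360, v = 551.7·(-0.42063)/1.31645 + 245.4 = 69.1204
M3: Pc = R·M3+t = (+0.21133, -0.44429, +1.27957); u = 685.7·(+0.21133)/1.27957 + 333.0 = 446.2504, v = 551.7·(-0.44429)/1.27957 + 245.4 = 53.8397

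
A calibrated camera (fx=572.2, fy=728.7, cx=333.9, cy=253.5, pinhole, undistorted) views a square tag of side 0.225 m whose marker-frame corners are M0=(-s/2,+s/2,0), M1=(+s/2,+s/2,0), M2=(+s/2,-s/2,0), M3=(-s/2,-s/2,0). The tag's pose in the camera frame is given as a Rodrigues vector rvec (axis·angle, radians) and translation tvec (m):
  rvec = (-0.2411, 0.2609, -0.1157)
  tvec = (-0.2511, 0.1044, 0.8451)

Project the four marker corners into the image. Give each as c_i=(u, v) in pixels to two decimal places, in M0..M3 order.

Intrinsics K: fx=572.2, fy=728.7, cx=333.9, cy=253.5
Marker side s = 0.225 m; corners in marker frame (Z=0):
  M0 = (-0.1125, +0.1125, 0)
  M1 = (+0.1125, +0.1125, 0)
  M2 = (+0.1125, -0.1125, 0)
  M3 = (-0.1125, -0.1125, 0)
rvec = (-0.2411, 0.2609, -0.1157), |rvec| = θ = 0.37361 rad = 21.406°
Rodrigues: sinθ=0.36498, 1−cosθ=0.06898; R = I + sinθ·[k]× + (1−cosθ)·[k]×²:
    [+0.95974 +0.08194 +0.26866]
    [-0.14411 +0.96466 +0.22061]
    [-0.24109 -0.25045 +0.93763]
t = (-0.2511, 0.1044, 0.8451) m
M0: Pc = R·M0+t = (-0.34985, +0.22914, +0.84405); u = 572.2·(-0.34985)/0.84405 + 333.9 = 96.7261, v = 728.7·(+0.22914)/0.84405 + 253.5 = 451.3230
M1: Pc = R·M1+t = (-0.13391, +0.19671, +0.78980); u = 572.2·(-0.13391)/0.78980 + 333.9 = 236.8838, v = 728.7·(+0.19671)/0.78980 + 253.5 = 434.9926
M2: Pc = R·M2+t = (-0.15235, -0.02034, +0.84615); u = 572.2·(-0.15235)/0.84615 + 333.9 = 230.8773, v = 728.7·(-0.02034)/0.84615 + 253.5 = 235.9862
M3: Pc = R·M3+t = (-0.36829, +0.01209, +0.90040); u = 572.2·(-0.36829)/0.90040 + 333.9 = 99.8532, v = 728.7·(+0.01209)/0.90040 + 253.5 = 263.2838

c0=(96.73, 451.32) c1=(236.88, 434.99) c2=(230.88, 235.99) c3=(99.85, 263.28)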